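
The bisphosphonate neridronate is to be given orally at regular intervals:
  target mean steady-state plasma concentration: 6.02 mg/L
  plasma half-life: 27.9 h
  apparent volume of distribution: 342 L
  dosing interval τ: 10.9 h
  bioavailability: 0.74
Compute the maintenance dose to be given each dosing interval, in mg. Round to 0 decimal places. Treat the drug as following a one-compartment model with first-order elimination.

k = ln2 / t½ = 0.693147 / 27.9 = 0.02484 h⁻¹
CL = k × Vd = 0.02484 × 342 = 8.495 L/h
At steady state, F × (Dose/τ) = Css × CL.
Dose = Css × CL × τ / F = 6.02 × 8.495 × 10.9 / 0.74 = 753.3 mg

753 mg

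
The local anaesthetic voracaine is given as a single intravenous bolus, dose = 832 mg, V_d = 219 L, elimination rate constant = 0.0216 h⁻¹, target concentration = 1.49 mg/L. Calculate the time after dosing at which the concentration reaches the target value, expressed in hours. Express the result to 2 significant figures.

43 h

C₀ = Dose / Vd = 832.0 / 219 = 3.799 mg/L
t = ln(C₀ / C) / k = ln(3.799 / 1.49) / 0.02160
  = ln(2.550) / 0.02160 = 0.9361 / 0.02160 = 43.34 h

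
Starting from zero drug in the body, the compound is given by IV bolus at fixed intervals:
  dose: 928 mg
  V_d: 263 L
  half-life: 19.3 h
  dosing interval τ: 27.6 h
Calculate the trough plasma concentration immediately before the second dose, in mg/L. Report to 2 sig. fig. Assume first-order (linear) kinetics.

1.3 mg/L

C₀ per dose = Dose / Vd = 928 / 263 = 3.529 mg/L
k = ln2 / t½ = 0.693147 / 19.3 = 0.03591 h⁻¹
Fraction remaining after one interval: r = e^(−kτ) = e^(−0.03591 × 27.6) = 0.3712
Before dose 2, 1 dose has been given (aged 1τ).
C_trough = C₀ × r = 3.529 × 0.3712 = 1.310 mg/L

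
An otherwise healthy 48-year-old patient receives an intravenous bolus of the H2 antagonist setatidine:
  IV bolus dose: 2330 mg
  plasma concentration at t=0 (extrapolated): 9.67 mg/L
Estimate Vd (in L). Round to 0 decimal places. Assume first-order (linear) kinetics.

Vd = Dose / C₀ = 2330 / 9.67 = 241.0 L

241 L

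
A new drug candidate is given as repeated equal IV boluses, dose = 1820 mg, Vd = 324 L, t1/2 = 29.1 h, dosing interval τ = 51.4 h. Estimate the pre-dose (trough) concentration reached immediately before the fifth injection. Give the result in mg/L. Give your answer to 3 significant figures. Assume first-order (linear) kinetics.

2.32 mg/L

C₀ per dose = Dose / Vd = 1820 / 324 = 5.617 mg/L
k = ln2 / t½ = 0.693147 / 29.1 = 0.02382 h⁻¹
Fraction remaining after one interval: r = e^(−kτ) = e^(−0.02382 × 51.4) = 0.2939
Before dose 5, 4 doses have been given (aged 1τ, 2τ, 3τ, 4τ).
C_trough = C₀ × (r + r² + … + r^4) = C₀ × r(1−r^4)/(1−r)
        = 5.617 × 0.2939 × (1 − 0.007461) / (1 − 0.2939) = 2.321 mg/L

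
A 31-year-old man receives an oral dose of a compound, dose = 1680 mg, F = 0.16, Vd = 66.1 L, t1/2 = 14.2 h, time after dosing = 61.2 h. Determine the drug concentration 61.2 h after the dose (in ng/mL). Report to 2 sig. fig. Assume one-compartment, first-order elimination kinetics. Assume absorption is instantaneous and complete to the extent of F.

210 ng/mL

Amount reaching circulation = F × Dose = 0.16 × 1680 = 268.8 mg
C₀ = F·Dose / Vd = 268.8 / 66.1 = 4.067 mg/L
k = ln2 / t½ = 0.693147 / 14.2 = 0.04881 h⁻¹
C = C₀ · e^(−k·t) = 4.067 × e^(−0.04881 × 61.2)
  = 4.067 × 0.05043 = 0.2051 mg/L
Convert: 0.2051 mg/L × 1000 = 205.1 ng/mL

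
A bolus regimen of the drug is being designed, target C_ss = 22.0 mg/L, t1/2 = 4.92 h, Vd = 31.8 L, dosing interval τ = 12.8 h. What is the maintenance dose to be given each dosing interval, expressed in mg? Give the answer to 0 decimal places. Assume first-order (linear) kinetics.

1262 mg

k = ln2 / t½ = 0.693147 / 4.92 = 0.1409 h⁻¹
CL = k × Vd = 0.1409 × 31.8 = 4.481 L/h
At steady state, Dose/τ = Css × CL.
Dose = Css × CL × τ = 22.0 × 4.481 × 12.8 = 1262 mg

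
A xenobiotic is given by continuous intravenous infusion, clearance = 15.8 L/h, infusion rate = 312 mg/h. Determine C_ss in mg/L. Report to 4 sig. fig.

At steady state Css = R₀ / CL = 312 / 15.80 = 19.75 mg/L

19.75 mg/L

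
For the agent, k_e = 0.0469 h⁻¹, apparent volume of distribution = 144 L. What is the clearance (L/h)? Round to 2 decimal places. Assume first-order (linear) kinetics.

CL = k × Vd = 0.0469 × 144 = 6.754 L/h

6.75 L/h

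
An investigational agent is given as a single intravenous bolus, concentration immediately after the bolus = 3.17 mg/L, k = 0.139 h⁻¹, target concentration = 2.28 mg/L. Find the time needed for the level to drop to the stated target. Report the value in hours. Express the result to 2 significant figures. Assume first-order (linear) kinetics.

t = ln(C₀ / C) / k = ln(3.170 / 2.28) / 0.1390
  = ln(1.390) / 0.1390 = 0.3293 / 0.1390 = 2.369 h

2.4 h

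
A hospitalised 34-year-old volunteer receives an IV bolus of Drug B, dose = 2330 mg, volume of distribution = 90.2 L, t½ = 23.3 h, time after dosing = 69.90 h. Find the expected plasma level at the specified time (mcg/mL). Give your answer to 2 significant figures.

3.2 mcg/mL

C₀ = Dose / Vd = 2330 / 90.2 = 25.83 mg/L
k = ln2 / t½ = 0.693147 / 23.3 = 0.02975 h⁻¹
t / t½ = 69.90 / 23.3 = 3 half-lives
C = C₀ × (1/2)^3 = 25.83 × 0.1250 = 3.229 mg/L
(3.229 mg/L = 3.229 mcg/mL)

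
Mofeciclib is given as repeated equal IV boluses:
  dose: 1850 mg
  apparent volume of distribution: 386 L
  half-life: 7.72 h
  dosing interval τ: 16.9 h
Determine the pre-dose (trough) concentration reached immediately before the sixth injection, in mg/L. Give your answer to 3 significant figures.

1.35 mg/L

C₀ per dose = Dose / Vd = 1850 / 386 = 4.793 mg/L
k = ln2 / t½ = 0.693147 / 7.72 = 0.08979 h⁻¹
Fraction remaining after one interval: r = e^(−kτ) = e^(−0.08979 × 16.9) = 0.2193
Before dose 6, 5 doses have been given (aged 1τ, 2τ, 3τ, 4τ, 5τ).
C_trough = C₀ × (r + r² + … + r^5) = C₀ × r(1−r^5)/(1−r)
        = 4.793 × 0.2193 × (1 − 0.0005072) / (1 − 0.2193) = 1.346 mg/L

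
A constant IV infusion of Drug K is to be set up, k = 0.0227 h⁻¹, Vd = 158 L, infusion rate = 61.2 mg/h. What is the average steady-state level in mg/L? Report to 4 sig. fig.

17.06 mg/L

CL = k × Vd = 0.02270 × 158 = 3.587 L/h
At steady state Css = R₀ / CL = 61.2 / 3.587 = 17.06 mg/L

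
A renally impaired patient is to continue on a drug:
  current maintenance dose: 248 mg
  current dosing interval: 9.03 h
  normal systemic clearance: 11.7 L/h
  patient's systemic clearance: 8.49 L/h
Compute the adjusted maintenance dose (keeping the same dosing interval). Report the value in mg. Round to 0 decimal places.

180 mg

To keep the same average steady-state level, dosing rate must scale with clearance.
CL ratio = 8.49 / 11.7 = 0.7256
New dose (same interval) = 248 × 0.7256 = 179.9 mg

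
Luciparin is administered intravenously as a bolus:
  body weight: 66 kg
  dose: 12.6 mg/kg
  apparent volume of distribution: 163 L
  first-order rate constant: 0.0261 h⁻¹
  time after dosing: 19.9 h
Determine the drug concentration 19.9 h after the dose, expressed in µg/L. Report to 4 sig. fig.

3035 µg/L

Total dose = 12.6 × 66 = 831.6 mg
C₀ = Dose / Vd = 831.6 / 163 = 5.102 mg/L
C = C₀ · e^(−k·t) = 5.102 × e^(−0.02610 × 19.9)
  = 5.102 × 0.5949 = 3.035 mg/L
Convert: 3.035 mg/L × 1000 = 3035 µg/L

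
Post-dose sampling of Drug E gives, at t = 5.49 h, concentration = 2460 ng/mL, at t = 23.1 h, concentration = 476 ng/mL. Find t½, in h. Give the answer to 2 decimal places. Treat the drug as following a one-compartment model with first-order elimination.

7.43 h

k = ln(C₁/C₂) / (t₂ − t₁) = ln(2460/476) / (23.1 − 5.49)
  = 1.642 / 17.61 = 0.09324 h⁻¹
t½ = ln2 / k = 0.693147 / 0.09324 = 7.434 h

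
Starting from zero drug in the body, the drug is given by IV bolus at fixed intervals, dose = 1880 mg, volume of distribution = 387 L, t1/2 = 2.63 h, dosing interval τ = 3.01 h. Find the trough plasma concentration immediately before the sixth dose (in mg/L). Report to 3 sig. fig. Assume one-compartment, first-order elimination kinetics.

C₀ per dose = Dose / Vd = 1880 / 387 = 4.858 mg/L
k = ln2 / t½ = 0.693147 / 2.63 = 0.2636 h⁻¹
Fraction remaining after one interval: r = e^(−kτ) = e^(−0.2636 × 3.01) = 0.4523
Before dose 6, 5 doses have been given (aged 1τ, 2τ, 3τ, 4τ, 5τ).
C_trough = C₀ × (r + r² + … + r^5) = C₀ × r(1−r^5)/(1−r)
        = 4.858 × 0.4523 × (1 − 0.01893) / (1 − 0.4523) = 3.936 mg/L

3.94 mg/L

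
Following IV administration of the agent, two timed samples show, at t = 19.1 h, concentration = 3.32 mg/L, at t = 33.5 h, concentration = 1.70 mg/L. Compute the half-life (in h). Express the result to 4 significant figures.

k = ln(C₁/C₂) / (t₂ − t₁) = ln(3.32/1.70) / (33.5 − 19.1)
  = 0.6693 / 14.40 = 0.04648 h⁻¹
t½ = ln2 / k = 0.693147 / 0.04648 = 14.91 h

14.91 h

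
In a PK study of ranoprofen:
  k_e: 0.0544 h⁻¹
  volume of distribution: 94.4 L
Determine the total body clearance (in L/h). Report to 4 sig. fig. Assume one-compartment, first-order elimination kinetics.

5.135 L/h

CL = k × Vd = 0.0544 × 94.4 = 5.135 L/h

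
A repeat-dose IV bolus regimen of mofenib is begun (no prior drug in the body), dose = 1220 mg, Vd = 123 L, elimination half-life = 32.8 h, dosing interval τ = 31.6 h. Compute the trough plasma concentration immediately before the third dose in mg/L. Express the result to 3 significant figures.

7.70 mg/L

C₀ per dose = Dose / Vd = 1220 / 123 = 9.919 mg/L
k = ln2 / t½ = 0.693147 / 32.8 = 0.02113 h⁻¹
Fraction remaining after one interval: r = e^(−kτ) = e^(−0.02113 × 31.6) = 0.5129
Before dose 3, 2 doses have been given (aged 1τ, 2τ).
C_trough = C₀ × (r + r²) = 9.919 × (0.5129 + 0.2631) = 7.697 mg/L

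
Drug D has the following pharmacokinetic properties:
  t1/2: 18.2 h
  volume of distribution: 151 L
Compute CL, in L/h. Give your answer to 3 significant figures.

5.75 L/h

k = ln2 / t½ = 0.693147 / 18.2 = 0.03809 h⁻¹
CL = k × Vd = 0.03809 × 151 = 5.752 L/h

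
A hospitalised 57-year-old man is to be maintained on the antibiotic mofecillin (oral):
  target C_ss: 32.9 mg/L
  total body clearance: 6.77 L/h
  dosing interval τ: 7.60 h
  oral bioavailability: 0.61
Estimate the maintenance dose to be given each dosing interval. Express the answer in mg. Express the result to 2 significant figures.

At steady state, F × (Dose/τ) = Css × CL.
Dose = Css × CL × τ / F = 32.9 × 6.770 × 7.60 / 0.61 = 2775 mg

2800 mg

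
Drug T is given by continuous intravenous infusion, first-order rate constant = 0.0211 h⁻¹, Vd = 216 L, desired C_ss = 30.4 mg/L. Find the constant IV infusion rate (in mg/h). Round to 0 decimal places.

139 mg/h

CL = k × Vd = 0.02110 × 216 = 4.558 L/h
At steady state, infusion rate R₀ = Css × CL = 30.4 × 4.558 = 138.6 mg/h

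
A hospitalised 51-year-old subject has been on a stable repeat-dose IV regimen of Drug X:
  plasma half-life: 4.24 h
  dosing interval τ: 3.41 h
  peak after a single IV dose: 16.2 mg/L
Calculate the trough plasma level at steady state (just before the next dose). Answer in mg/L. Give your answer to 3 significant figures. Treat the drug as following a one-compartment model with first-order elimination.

21.7 mg/L

k = ln2 / t½ = 0.693147 / 4.24 = 0.1635 h⁻¹
e^(−kτ) = e^(−0.1635 × 3.41) = 0.5726
Accumulation ratio R = 1 / (1 − e^(−kτ)) = 1 / (1 − 0.5726) = 2.340
Steady-state trough = C₀ × R × e^(−kτ) = 16.2 × 2.340 × 0.5726 = 21.71 mg/L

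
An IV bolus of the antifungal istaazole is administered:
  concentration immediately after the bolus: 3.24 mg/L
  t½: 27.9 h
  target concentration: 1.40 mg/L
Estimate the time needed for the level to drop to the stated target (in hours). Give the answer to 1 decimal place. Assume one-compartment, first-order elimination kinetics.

33.8 h

k = ln2 / t½ = 0.693147 / 27.9 = 0.02484 h⁻¹
t = ln(C₀ / C) / k = ln(3.240 / 1.40) / 0.02484
  = ln(2.314) / 0.02484 = 0.8390 / 0.02484 = 33.78 h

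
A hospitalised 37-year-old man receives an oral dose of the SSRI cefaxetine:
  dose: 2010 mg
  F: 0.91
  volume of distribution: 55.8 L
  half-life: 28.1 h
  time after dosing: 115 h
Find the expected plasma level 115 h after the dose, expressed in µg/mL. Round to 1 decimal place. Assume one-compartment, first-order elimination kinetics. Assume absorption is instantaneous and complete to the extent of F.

Amount reaching circulation = F × Dose = 0.91 × 2010 = 1829 mg
C₀ = F·Dose / Vd = 1829 / 55.8 = 32.78 mg/L
k = ln2 / t½ = 0.693147 / 28.1 = 0.02467 h⁻¹
C = C₀ · e^(−k·t) = 32.78 × e^(−0.02467 × 115)
  = 32.78 × 0.05860 = 1.921 mg/L
(1.921 mg/L = 1.921 µg/mL)

1.9 µg/mL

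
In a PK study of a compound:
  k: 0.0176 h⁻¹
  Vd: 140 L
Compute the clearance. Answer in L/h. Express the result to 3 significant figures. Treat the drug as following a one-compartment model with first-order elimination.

2.46 L/h

CL = k × Vd = 0.0176 × 140 = 2.464 L/h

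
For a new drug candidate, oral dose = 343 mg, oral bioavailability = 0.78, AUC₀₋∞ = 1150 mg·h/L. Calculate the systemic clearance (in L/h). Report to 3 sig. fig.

0.233 L/h

CL = F·Dose / AUC = 0.78 × 343 / 1150 = 0.2326 L/h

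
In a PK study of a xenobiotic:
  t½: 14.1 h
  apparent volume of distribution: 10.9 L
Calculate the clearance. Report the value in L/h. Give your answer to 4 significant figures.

k = ln2 / t½ = 0.693147 / 14.1 = 0.04916 h⁻¹
CL = k × Vd = 0.04916 × 10.9 = 0.5358 L/h

0.5358 L/h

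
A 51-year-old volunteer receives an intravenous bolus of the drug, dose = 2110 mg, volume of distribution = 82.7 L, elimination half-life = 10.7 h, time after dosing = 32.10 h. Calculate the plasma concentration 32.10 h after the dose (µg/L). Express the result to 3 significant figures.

C₀ = Dose / Vd = 2110 / 82.7 = 25.51 mg/L
k = ln2 / t½ = 0.693147 / 10.7 = 0.06478 h⁻¹
t / t½ = 32.10 / 10.7 = 3 half-lives
C = C₀ × (1/2)^3 = 25.51 × 0.1250 = 3.189 mg/L
Convert: 3.189 mg/L × 1000 = 3189 µg/L

3190 µg/L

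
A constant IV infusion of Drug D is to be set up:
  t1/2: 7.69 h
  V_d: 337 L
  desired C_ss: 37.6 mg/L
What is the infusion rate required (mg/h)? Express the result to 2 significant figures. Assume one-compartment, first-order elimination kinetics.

k = ln2 / t½ = 0.693147 / 7.69 = 0.09014 h⁻¹
CL = k × Vd = 0.09014 × 337 = 30.38 L/h
At steady state, infusion rate R₀ = Css × CL = 37.6 × 30.38 = 1142 mg/h

1100 mg/h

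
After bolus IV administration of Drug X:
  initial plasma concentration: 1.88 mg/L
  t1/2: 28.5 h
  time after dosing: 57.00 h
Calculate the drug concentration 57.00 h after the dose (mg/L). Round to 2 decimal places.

k = ln2 / t½ = 0.693147 / 28.5 = 0.02432 h⁻¹
t / t½ = 57.00 / 28.5 = 2 half-lives
C = C₀ × (1/2)^2 = 1.880 × 0.2500 = 0.4700 mg/L

0.47 mg/L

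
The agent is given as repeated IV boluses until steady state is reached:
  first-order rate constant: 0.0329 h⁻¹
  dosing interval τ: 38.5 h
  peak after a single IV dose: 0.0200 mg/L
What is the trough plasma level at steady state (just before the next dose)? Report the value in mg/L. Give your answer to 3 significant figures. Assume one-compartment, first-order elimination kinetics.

e^(−kτ) = e^(−0.03290 × 38.5) = 0.2818
Accumulation ratio R = 1 / (1 − e^(−kτ)) = 1 / (1 − 0.2818) = 1.392
Steady-state trough = C₀ × R × e^(−kτ) = 0.0200 × 1.392 × 0.2818 = 0.007845 mg/L

0.00785 mg/L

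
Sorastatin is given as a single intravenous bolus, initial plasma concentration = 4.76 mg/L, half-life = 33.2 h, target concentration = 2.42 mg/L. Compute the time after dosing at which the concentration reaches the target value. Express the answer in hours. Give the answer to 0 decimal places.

k = ln2 / t½ = 0.693147 / 33.2 = 0.02088 h⁻¹
t = ln(C₀ / C) / k = ln(4.760 / 2.42) / 0.02088
  = ln(1.967) / 0.02088 = 0.6765 / 0.02088 = 32.40 h

32 h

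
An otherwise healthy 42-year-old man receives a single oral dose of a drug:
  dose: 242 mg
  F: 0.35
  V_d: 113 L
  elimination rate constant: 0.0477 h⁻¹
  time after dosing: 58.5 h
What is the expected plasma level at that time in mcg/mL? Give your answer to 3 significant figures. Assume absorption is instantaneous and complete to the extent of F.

0.0460 mcg/mL

Amount reaching circulation = F × Dose = 0.35 × 242.0 = 84.70 mg
C₀ = F·Dose / Vd = 84.70 / 113 = 0.7496 mg/L
C = C₀ · e^(−k·t) = 0.7496 × e^(−0.04770 × 58.5)
  = 0.7496 × 0.06139 = 0.04602 mg/L
(0.04602 mg/L = 0.04602 mcg/mL)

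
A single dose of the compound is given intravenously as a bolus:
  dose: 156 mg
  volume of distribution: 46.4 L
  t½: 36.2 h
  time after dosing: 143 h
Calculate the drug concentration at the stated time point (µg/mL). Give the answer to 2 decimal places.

0.22 µg/mL

C₀ = Dose / Vd = 156.0 / 46.4 = 3.362 mg/L
k = ln2 / t½ = 0.693147 / 36.2 = 0.01915 h⁻¹
C = C₀ · e^(−k·t) = 3.362 × e^(−0.01915 × 143)
  = 3.362 × 0.06467 = 0.2174 mg/L
(0.2174 mg/L = 0.2174 µg/mL)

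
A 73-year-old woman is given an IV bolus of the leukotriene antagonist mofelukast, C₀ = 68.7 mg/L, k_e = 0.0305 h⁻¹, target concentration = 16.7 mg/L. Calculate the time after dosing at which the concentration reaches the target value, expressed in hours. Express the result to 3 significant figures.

46.4 h

t = ln(C₀ / C) / k = ln(68.70 / 16.7) / 0.03050
  = ln(4.114) / 0.03050 = 1.414 / 0.03050 = 46.36 h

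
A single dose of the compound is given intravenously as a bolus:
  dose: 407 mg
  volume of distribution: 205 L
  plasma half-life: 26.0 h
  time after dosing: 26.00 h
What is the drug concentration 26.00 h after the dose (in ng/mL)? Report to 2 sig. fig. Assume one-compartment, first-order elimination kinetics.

990 ng/mL

C₀ = Dose / Vd = 407.0 / 205 = 1.985 mg/L
k = ln2 / t½ = 0.693147 / 26.0 = 0.02666 h⁻¹
t / t½ = 26.00 / 26.0 = 1 half-lives
C = C₀ × (1/2)^1 = 1.985 × 0.5000 = 0.9925 mg/L
Convert: 0.9925 mg/L × 1000 = 992.5 ng/mL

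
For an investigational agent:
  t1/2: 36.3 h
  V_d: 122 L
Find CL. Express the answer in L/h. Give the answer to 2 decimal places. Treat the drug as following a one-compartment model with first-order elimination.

k = ln2 / t½ = 0.693147 / 36.3 = 0.01909 h⁻¹
CL = k × Vd = 0.01909 × 122 = 2.329 L/h

2.33 L/h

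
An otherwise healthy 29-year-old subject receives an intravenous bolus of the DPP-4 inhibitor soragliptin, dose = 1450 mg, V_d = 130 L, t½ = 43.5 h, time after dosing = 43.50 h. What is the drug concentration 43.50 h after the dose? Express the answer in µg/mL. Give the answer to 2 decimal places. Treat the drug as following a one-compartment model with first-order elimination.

C₀ = Dose / Vd = 1450 / 130 = 11.15 mg/L
k = ln2 / t½ = 0.693147 / 43.5 = 0.01593 h⁻¹
t / t½ = 43.50 / 43.5 = 1 half-lives
C = C₀ × (1/2)^1 = 11.15 × 0.5000 = 5.575 mg/L
(5.575 mg/L = 5.575 µg/mL)

5.58 µg/mL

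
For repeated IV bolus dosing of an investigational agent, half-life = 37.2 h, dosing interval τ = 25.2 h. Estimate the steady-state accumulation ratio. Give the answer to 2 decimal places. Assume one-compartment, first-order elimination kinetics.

k = ln2 / t½ = 0.693147 / 37.2 = 0.01863 h⁻¹
e^(−kτ) = e^(−0.01863 × 25.2) = 0.6253
Accumulation ratio R = 1 / (1 − e^(−kτ)) = 1 / (1 − 0.6253) = 2.669

2.67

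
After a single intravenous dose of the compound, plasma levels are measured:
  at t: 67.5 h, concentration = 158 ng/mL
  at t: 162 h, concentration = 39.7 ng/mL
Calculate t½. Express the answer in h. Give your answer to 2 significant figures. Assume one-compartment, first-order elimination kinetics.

k = ln(C₁/C₂) / (t₂ − t₁) = ln(158/39.7) / (162 − 67.5)
  = 1.381 / 94.50 = 0.01461 h⁻¹
t½ = ln2 / k = 0.693147 / 0.01461 = 47.44 h

47 h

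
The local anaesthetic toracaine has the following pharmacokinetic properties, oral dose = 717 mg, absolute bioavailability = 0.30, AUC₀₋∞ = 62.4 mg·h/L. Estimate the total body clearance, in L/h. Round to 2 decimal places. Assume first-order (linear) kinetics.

CL = F·Dose / AUC = 0.30 × 717 / 62.4 = 3.447 L/h

3.45 L/h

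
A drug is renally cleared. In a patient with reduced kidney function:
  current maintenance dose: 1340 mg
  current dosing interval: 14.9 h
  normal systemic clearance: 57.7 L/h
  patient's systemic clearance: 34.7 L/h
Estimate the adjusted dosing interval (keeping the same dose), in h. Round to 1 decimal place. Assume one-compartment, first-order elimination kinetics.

24.8 h

To keep the same average steady-state level, dosing rate must scale with clearance.
CL ratio = 34.7 / 57.7 = 0.6014
New interval (same dose) = 14.9 / 0.6014 = 24.78 h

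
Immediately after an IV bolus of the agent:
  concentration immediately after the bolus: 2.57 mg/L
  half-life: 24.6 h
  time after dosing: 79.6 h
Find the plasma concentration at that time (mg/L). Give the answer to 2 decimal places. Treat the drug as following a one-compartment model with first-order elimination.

0.27 mg/L

k = ln2 / t½ = 0.693147 / 24.6 = 0.02818 h⁻¹
C = C₀ · e^(−k·t) = 2.570 × e^(−0.02818 × 79.6)
  = 2.570 × 0.1061 = 0.2727 mg/L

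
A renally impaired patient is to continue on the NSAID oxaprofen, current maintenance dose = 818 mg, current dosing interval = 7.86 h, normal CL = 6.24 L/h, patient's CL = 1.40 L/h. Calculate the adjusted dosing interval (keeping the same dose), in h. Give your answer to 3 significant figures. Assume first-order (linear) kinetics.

To keep the same average steady-state level, dosing rate must scale with clearance.
CL ratio = 1.40 / 6.24 = 0.2244
New interval (same dose) = 7.86 / 0.2244 = 35.03 h

35.0 h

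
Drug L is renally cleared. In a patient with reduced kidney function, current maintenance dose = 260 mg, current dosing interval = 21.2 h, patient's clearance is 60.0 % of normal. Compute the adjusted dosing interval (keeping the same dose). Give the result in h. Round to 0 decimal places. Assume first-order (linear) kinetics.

35 h

To keep the same average steady-state level, dosing rate must scale with clearance.
CL ratio = 60.0 / 100 = 0.6000
New interval (same dose) = 21.2 / 0.6000 = 35.33 h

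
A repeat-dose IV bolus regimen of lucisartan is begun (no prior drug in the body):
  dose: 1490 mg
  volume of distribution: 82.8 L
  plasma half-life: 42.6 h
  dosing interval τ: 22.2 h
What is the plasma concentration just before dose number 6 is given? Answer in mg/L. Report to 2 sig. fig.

C₀ per dose = Dose / Vd = 1490 / 82.8 = 18.00 mg/L
k = ln2 / t½ = 0.693147 / 42.6 = 0.01627 h⁻¹
Fraction remaining after one interval: r = e^(−kτ) = e^(−0.01627 × 22.2) = 0.6968
Before dose 6, 5 doses have been given (aged 1τ, 2τ, 3τ, 4τ, 5τ).
C_trough = C₀ × (r + r² + … + r^5) = C₀ × r(1−r^5)/(1−r)
        = 18.00 × 0.6968 × (1 − 0.1643) / (1 − 0.6968) = 34.57 mg/L

35 mg/L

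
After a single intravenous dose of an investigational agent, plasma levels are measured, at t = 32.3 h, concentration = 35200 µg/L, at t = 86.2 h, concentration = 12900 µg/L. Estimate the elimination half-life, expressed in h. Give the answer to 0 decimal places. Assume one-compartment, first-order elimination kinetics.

k = ln(C₁/C₂) / (t₂ − t₁) = ln(35200/12900) / (86.2 − 32.3)
  = 1.004 / 53.90 = 0.01863 h⁻¹
t½ = ln2 / k = 0.693147 / 0.01863 = 37.21 h

37 h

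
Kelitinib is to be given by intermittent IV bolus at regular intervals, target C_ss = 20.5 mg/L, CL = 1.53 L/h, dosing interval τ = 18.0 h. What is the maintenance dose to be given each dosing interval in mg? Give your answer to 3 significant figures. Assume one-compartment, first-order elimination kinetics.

565 mg

At steady state, Dose/τ = Css × CL.
Dose = Css × CL × τ = 20.5 × 1.530 × 18.0 = 564.6 mg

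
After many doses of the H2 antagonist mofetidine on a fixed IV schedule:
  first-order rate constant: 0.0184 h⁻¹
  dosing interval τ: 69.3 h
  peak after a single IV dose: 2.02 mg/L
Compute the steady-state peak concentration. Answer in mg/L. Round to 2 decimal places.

2.80 mg/L

e^(−kτ) = e^(−0.01840 × 69.3) = 0.2794
Accumulation ratio R = 1 / (1 − e^(−kτ)) = 1 / (1 − 0.2794) = 1.388
Steady-state peak = C₀ × R = 2.02 × 1.388 = 2.804 mg/L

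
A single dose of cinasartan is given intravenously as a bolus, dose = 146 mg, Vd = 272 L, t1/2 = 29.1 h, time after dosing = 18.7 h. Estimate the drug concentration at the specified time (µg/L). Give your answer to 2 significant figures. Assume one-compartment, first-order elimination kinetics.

340 µg/L

C₀ = Dose / Vd = 146.0 / 272 = 0.5368 mg/L
k = ln2 / t½ = 0.693147 / 29.1 = 0.02382 h⁻¹
C = C₀ · e^(−k·t) = 0.5368 × e^(−0.02382 × 18.7)
  = 0.5368 × 0.6405 = 0.3438 mg/L
Convert: 0.3438 mg/L × 1000 = 343.8 µg/L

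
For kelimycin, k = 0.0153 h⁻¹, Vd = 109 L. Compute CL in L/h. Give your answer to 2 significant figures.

1.7 L/h

CL = k × Vd = 0.0153 × 109 = 1.668 L/h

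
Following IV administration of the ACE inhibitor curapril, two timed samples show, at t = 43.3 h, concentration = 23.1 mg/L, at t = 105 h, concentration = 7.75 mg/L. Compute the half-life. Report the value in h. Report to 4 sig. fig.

39.16 h

k = ln(C₁/C₂) / (t₂ − t₁) = ln(23.1/7.75) / (105 − 43.3)
  = 1.092 / 61.70 = 0.01770 h⁻¹
t½ = ln2 / k = 0.693147 / 0.01770 = 39.16 h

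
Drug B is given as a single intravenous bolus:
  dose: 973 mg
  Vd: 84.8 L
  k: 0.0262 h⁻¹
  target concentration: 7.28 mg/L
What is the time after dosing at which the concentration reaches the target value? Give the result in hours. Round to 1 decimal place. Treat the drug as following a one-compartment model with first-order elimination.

17.4 h

C₀ = Dose / Vd = 973.0 / 84.8 = 11.47 mg/L
t = ln(C₀ / C) / k = ln(11.47 / 7.28) / 0.02620
  = ln(1.576) / 0.02620 = 0.4549 / 0.02620 = 17.36 h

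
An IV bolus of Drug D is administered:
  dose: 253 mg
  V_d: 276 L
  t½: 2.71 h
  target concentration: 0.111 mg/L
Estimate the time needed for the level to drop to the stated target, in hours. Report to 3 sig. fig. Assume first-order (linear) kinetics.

8.25 h

C₀ = Dose / Vd = 253.0 / 276 = 0.9167 mg/L
k = ln2 / t½ = 0.693147 / 2.71 = 0.2558 h⁻¹
t = ln(C₀ / C) / k = ln(0.9167 / 0.111) / 0.2558
  = ln(8.259) / 0.2558 = 2.111 / 0.2558 = 8.253 h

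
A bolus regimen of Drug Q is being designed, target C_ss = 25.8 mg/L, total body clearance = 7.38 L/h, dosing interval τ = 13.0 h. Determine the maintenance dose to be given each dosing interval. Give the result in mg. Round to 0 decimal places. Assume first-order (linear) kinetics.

At steady state, Dose/τ = Css × CL.
Dose = Css × CL × τ = 25.8 × 7.380 × 13.0 = 2475 mg

2475 mg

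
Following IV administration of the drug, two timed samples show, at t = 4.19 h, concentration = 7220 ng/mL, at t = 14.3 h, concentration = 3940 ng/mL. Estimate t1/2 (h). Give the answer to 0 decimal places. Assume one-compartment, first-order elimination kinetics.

12 h

k = ln(C₁/C₂) / (t₂ − t₁) = ln(7220/3940) / (14.3 − 4.19)
  = 0.6057 / 10.11 = 0.05991 h⁻¹
t½ = ln2 / k = 0.693147 / 0.05991 = 11.57 h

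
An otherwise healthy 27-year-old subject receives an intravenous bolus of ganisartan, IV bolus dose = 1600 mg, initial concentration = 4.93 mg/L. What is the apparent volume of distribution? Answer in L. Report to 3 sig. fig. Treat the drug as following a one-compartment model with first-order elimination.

325 L

Vd = Dose / C₀ = 1600 / 4.93 = 324.5 L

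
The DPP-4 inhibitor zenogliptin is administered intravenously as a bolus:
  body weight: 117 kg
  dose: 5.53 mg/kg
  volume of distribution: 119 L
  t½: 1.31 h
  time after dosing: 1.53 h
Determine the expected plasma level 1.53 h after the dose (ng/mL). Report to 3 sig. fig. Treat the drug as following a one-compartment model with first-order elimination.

Total dose = 5.53 × 117 = 647.0 mg
C₀ = Dose / Vd = 647.0 / 119 = 5.437 mg/L
k = ln2 / t½ = 0.693147 / 1.31 = 0.5291 h⁻¹
C = C₀ · e^(−k·t) = 5.437 × e^(−0.5291 × 1.53)
  = 5.437 × 0.4451 = 2.420 mg/L
Convert: 2.420 mg/L × 1000 = 2420 ng/mL

2420 ng/mL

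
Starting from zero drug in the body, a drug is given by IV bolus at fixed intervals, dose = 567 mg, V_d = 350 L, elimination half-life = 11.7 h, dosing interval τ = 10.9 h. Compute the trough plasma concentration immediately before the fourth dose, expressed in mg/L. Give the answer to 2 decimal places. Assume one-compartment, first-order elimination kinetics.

1.53 mg/L

C₀ per dose = Dose / Vd = 567 / 350 = 1.620 mg/L
k = ln2 / t½ = 0.693147 / 11.7 = 0.05924 h⁻¹
Fraction remaining after one interval: r = e^(−kτ) = e^(−0.05924 × 10.9) = 0.5243
Before dose 4, 3 doses have been given (aged 1τ, 2τ, 3τ).
C_trough = C₀ × (r + r² + … + r^3) = C₀ × r(1−r^3)/(1−r)
        = 1.620 × 0.5243 × (1 − 0.1441) / (1 − 0.5243) = 1.528 mg/L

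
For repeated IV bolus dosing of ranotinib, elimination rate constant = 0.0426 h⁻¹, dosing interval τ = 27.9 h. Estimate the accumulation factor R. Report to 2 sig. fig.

1.4

e^(−kτ) = e^(−0.04260 × 27.9) = 0.3047
Accumulation ratio R = 1 / (1 − e^(−kτ)) = 1 / (1 − 0.3047) = 1.438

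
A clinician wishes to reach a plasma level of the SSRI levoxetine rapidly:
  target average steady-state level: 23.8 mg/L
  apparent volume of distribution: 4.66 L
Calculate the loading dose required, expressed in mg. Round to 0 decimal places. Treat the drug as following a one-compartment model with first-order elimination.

111 mg

LD = Css × Vd = 23.8 × 4.66 = 110.9 mg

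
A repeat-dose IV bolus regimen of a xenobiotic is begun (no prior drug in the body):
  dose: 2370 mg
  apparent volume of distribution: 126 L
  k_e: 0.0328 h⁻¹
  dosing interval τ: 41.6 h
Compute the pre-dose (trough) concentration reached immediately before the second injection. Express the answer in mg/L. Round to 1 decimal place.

C₀ per dose = Dose / Vd = 2370 / 126 = 18.81 mg/L
Fraction remaining after one interval: r = e^(−kτ) = e^(−0.03280 × 41.6) = 0.2555
Before dose 2, 1 dose has been given (aged 1τ).
C_trough = C₀ × r = 18.81 × 0.2555 = 4.806 mg/L

4.8 mg/L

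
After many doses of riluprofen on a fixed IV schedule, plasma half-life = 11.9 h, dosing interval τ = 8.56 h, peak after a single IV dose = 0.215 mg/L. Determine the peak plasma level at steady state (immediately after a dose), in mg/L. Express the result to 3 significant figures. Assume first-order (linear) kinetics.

k = ln2 / t½ = 0.693147 / 11.9 = 0.05825 h⁻¹
e^(−kτ) = e^(−0.05825 × 8.56) = 0.6074
Accumulation ratio R = 1 / (1 − e^(−kτ)) = 1 / (1 − 0.6074) = 2.547
Steady-state peak = C₀ × R = 0.215 × 2.547 = 0.5476 mg/L

0.548 mg/L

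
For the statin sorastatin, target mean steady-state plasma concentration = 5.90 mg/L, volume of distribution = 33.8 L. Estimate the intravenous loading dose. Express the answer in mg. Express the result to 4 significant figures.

LD = Css × Vd = 5.90 × 33.8 = 199.4 mg

199.4 mg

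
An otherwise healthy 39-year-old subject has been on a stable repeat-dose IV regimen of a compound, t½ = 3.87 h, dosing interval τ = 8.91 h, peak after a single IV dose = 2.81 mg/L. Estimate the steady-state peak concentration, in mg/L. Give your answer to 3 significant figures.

k = ln2 / t½ = 0.693147 / 3.87 = 0.1791 h⁻¹
e^(−kτ) = e^(−0.1791 × 8.91) = 0.2028
Accumulation ratio R = 1 / (1 − e^(−kτ)) = 1 / (1 − 0.2028) = 1.254
Steady-state peak = C₀ × R = 2.81 × 1.254 = 3.524 mg/L

3.52 mg/L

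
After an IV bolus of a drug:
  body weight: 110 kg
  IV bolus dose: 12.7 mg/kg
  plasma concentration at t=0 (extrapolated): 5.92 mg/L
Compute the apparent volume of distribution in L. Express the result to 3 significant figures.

Dose = 12.7 × 110 = 1397 mg
Vd = Dose / C₀ = 1397 / 5.92 = 236.0 L

236 L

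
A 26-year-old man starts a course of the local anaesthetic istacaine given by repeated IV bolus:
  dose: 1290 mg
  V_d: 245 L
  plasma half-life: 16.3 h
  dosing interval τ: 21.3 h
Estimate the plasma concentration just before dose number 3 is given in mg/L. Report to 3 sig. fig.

2.99 mg/L

C₀ per dose = Dose / Vd = 1290 / 245 = 5.265 mg/L
k = ln2 / t½ = 0.693147 / 16.3 = 0.04252 h⁻¹
Fraction remaining after one interval: r = e^(−kτ) = e^(−0.04252 × 21.3) = 0.4043
Before dose 3, 2 doses have been given (aged 1τ, 2τ).
C_trough = C₀ × (r + r²) = 5.265 × (0.4043 + 0.1635) = 2.989 mg/L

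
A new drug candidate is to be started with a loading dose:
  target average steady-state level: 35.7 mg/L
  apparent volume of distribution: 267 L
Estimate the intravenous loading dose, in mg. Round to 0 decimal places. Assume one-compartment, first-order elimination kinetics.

9532 mg

LD = Css × Vd = 35.7 × 267 = 9532 mg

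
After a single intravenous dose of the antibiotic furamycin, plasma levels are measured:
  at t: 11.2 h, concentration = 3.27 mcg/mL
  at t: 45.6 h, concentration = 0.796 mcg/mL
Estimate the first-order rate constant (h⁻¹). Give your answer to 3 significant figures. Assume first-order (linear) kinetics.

k = ln(C₁/C₂) / (t₂ − t₁) = ln(3.27/0.796) / (45.6 − 11.2)
  = 1.413 / 34.40 = 0.04108 h⁻¹

0.0411 h⁻¹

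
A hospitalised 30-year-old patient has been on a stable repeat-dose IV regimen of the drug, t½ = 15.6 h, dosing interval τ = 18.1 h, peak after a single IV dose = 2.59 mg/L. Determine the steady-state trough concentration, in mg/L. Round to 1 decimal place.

2.1 mg/L

k = ln2 / t½ = 0.693147 / 15.6 = 0.04443 h⁻¹
e^(−kτ) = e^(−0.04443 × 18.1) = 0.4475
Accumulation ratio R = 1 / (1 − e^(−kτ)) = 1 / (1 − 0.4475) = 1.810
Steady-state trough = C₀ × R × e^(−kτ) = 2.59 × 1.810 × 0.4475 = 2.098 mg/L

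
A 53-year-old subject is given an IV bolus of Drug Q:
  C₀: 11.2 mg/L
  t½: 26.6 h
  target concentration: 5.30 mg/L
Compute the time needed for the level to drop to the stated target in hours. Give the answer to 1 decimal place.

k = ln2 / t½ = 0.693147 / 26.6 = 0.02606 h⁻¹
t = ln(C₀ / C) / k = ln(11.20 / 5.30) / 0.02606
  = ln(2.113) / 0.02606 = 0.7481 / 0.02606 = 28.71 h

28.7 h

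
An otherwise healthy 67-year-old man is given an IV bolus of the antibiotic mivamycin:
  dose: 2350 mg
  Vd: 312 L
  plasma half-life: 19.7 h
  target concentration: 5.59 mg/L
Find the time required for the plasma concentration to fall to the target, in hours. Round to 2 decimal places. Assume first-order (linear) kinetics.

8.47 h

C₀ = Dose / Vd = 2350 / 312 = 7.532 mg/L
k = ln2 / t½ = 0.693147 / 19.7 = 0.03519 h⁻¹
t = ln(C₀ / C) / k = ln(7.532 / 5.59) / 0.03519
  = ln(1.347) / 0.03519 = 0.2979 / 0.03519 = 8.465 h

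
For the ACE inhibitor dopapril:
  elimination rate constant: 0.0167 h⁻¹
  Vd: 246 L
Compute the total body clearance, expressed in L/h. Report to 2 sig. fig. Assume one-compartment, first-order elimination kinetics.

4.1 L/h

CL = k × Vd = 0.0167 × 246 = 4.108 L/h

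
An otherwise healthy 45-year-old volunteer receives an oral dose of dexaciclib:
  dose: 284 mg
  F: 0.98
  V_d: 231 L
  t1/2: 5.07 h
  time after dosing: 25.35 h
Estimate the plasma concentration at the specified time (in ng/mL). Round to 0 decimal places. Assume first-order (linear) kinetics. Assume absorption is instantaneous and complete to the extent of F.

Amount reaching circulation = F × Dose = 0.98 × 284.0 = 278.3 mg
C₀ = F·Dose / Vd = 278.3 / 231 = 1.205 mg/L
k = ln2 / t½ = 0.693147 / 5.07 = 0.1367 h⁻¹
t / t½ = 25.35 / 5.07 = 5 half-lives
C = C₀ × (1/2)^5 = 1.205 × 0.03125 = 0.03766 mg/L
Convert: 0.03766 mg/L × 1000 = 37.66 ng/mL

38 ng/mL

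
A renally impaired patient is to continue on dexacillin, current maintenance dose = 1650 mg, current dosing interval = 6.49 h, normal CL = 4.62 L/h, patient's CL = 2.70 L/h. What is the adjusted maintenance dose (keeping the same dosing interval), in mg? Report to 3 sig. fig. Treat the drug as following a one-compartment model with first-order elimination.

964 mg

To keep the same average steady-state level, dosing rate must scale with clearance.
CL ratio = 2.70 / 4.62 = 0.5844
New dose (same interval) = 1650 × 0.5844 = 964.3 mg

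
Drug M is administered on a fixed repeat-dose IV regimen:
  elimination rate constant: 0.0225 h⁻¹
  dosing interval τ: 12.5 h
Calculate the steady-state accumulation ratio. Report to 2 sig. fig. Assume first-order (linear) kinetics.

4.1

e^(−kτ) = e^(−0.02250 × 12.5) = 0.7548
Accumulation ratio R = 1 / (1 − e^(−kτ)) = 1 / (1 − 0.7548) = 4.078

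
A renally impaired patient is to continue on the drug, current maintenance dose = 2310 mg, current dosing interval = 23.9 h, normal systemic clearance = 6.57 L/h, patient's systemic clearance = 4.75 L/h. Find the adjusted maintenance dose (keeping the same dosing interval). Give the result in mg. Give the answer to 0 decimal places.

To keep the same average steady-state level, dosing rate must scale with clearance.
CL ratio = 4.75 / 6.57 = 0.7230
New dose (same interval) = 2310 × 0.7230 = 1670 mg

1670 mg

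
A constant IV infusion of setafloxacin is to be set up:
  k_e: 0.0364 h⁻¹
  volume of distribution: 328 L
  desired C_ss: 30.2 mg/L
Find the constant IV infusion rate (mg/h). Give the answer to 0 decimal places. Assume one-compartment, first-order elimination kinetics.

CL = k × Vd = 0.03640 × 328 = 11.94 L/h
At steady state, infusion rate R₀ = Css × CL = 30.2 × 11.94 = 360.6 mg/h

361 mg/h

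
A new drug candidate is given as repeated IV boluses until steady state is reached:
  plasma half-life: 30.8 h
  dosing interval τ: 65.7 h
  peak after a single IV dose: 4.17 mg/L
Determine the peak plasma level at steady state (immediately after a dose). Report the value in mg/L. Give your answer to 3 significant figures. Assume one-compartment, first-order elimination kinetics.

k = ln2 / t½ = 0.693147 / 30.8 = 0.02250 h⁻¹
e^(−kτ) = e^(−0.02250 × 65.7) = 0.2280
Accumulation ratio R = 1 / (1 − e^(−kτ)) = 1 / (1 − 0.2280) = 1.295
Steady-state peak = C₀ × R = 4.17 × 1.295 = 5.400 mg/L

5.40 mg/L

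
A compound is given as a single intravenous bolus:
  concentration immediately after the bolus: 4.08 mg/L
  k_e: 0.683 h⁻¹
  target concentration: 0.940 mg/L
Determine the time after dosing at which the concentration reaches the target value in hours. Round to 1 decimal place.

2.1 h

t = ln(C₀ / C) / k = ln(4.080 / 0.940) / 0.6830
  = ln(4.340) / 0.6830 = 1.468 / 0.6830 = 2.149 h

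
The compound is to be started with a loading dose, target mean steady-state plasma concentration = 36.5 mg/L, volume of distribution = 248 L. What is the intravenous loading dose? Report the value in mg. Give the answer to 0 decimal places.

9052 mg

LD = Css × Vd = 36.5 × 248 = 9052 mg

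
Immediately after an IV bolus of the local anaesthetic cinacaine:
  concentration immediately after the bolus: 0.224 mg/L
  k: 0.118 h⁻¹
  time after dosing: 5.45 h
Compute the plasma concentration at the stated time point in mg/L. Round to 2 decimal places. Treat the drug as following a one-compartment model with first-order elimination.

C = C₀ · e^(−k·t) = 0.2240 × e^(−0.1180 × 5.45)
  = 0.2240 × 0.5257 = 0.1178 mg/L

0.12 mg/L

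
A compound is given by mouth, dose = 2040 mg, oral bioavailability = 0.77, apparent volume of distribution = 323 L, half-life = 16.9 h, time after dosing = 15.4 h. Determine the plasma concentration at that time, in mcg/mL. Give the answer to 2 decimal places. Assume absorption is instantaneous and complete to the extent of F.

2.59 mcg/mL

Amount reaching circulation = F × Dose = 0.77 × 2040 = 1571 mg
C₀ = F·Dose / Vd = 1571 / 323 = 4.864 mg/L
k = ln2 / t½ = 0.693147 / 16.9 = 0.04101 h⁻¹
C = C₀ · e^(−k·t) = 4.864 × e^(−0.04101 × 15.4)
  = 4.864 × 0.5318 = 2.587 mg/L
(2.587 mg/L = 2.587 mcg/mL)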